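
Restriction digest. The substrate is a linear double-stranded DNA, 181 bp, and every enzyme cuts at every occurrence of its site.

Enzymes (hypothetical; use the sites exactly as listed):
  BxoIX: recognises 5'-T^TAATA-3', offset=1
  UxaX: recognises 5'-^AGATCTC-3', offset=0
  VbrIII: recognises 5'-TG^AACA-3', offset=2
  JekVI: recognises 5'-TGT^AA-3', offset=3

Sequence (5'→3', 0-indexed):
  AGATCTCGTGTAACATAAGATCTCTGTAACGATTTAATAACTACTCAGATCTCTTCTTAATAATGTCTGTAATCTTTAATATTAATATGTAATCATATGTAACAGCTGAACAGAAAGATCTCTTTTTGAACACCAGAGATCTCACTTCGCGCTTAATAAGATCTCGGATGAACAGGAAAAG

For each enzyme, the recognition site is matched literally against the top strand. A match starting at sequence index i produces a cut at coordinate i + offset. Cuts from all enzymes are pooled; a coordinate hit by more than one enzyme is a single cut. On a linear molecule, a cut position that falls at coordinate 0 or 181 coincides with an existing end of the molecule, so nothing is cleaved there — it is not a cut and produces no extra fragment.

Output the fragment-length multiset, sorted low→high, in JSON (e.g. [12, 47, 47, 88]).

[5,6,6,6,7,7,8,8,8,10,10,11,11,11,12,12,13,13,17]

Per-enzyme occurrences:
  BxoIX TTAATA/1: at [33, 56, 75, 81, 152] ⇒ [34, 57, 76, 82, 153]
  UxaX AGATCTC/0: at [0, 17, 46, 115, 136, 158] ⇒ [17, 46, 115, 136, 158] (position 0 is a terminus of the linear molecule — no cut)
  VbrIII TGAACA/2: at [106, 126, 168] ⇒ [108, 128, 170]
  JekVI TGTAA/3: at [8, 24, 67, 87, 97] ⇒ [11, 27, 70, 90, 100]

Pooled cuts: [11, 17, 27, 34, 46, 57, 70, 76, 82, 90, 100, 108, 115, 128, 136, 153, 158, 170]

Fragment lengths:
  [0,11): 11 bp
  [11,17): 6 bp
  [17,27): 10 bp
  [27,34): 7 bp
  [34,46): 12 bp
  [46,57): 11 bp
  [57,70): 13 bp
  [70,76): 6 bp
  [76,82): 6 bp
  [82,90): 8 bp
  [90,100): 10 bp
  [100,108): 8 bp
  [108,115): 7 bp
  [115,128): 13 bp
  [128,136): 8 bp
  [136,153): 17 bp
  [153,158): 5 bp
  [158,170): 12 bp
  [170,181): 11 bp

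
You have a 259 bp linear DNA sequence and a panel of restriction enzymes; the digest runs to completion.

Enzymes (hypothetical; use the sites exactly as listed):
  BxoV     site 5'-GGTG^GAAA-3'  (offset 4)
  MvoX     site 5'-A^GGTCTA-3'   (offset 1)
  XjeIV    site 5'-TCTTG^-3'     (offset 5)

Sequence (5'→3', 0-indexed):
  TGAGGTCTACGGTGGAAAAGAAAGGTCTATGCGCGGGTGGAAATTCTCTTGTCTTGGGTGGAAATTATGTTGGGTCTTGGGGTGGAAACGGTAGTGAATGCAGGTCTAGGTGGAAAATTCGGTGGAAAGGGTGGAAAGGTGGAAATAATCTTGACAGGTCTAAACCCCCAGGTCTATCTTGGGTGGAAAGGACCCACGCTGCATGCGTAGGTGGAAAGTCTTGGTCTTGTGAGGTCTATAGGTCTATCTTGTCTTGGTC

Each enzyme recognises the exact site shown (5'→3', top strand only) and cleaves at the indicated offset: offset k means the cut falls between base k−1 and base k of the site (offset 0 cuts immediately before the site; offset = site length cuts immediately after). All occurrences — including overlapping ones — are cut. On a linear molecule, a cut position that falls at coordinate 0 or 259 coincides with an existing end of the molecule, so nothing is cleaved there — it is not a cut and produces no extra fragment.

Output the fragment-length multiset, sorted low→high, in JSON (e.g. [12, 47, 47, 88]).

Site scan:
  BxoV (GGTGGAAA, off=4): starts [10, 35, 56, 80, 108, 120, 129, 137, 181, 209] → cuts [14, 39, 60, 84, 112, 124, 133, 141, 185, 213]
  MvoX (AGGTCTA, off=1): starts [2, 22, 101, 155, 169, 231, 239] → cuts [3, 23, 102, 156, 170, 232, 240]
  XjeIV (TCTTG, off=5): starts [46, 51, 74, 148, 176, 218, 224, 246, 251] → cuts [51, 56, 79, 153, 181, 223, 229, 251, 256]

All cut coordinates (distinct, sorted): [3, 14, 23, 39, 51, 56, 60, 79, 84, 102, 112, 124, 133, 141, 153, 156, 170, 181, 185, 213, 223, 229, 232, 240, 251, 256]

Fragments:
  [0,3): 3 bp
  [3,14): 11 bp
  [14,23): 9 bp
  [23,39): 16 bp
  [39,51): 12 bp
  [51,56): 5 bp
  [56,60): 4 bp
  [60,79): 19 bp
  [79,84): 5 bp
  [84,102): 18 bp
  [102,112): 10 bp
  [112,124): 12 bp
  [124,133): 9 bp
  [133,141): 8 bp
  [141,153): 12 bp
  [153,156): 3 bp
  [156,170): 14 bp
  [170,181): 11 bp
  [181,185): 4 bp
  [185,213): 28 bp
  [213,223): 10 bp
  [223,229): 6 bp
  [229,232): 3 bp
  [232,240): 8 bp
  [240,251): 11 bp
  [251,256): 5 bp
  [256,259): 3 bp

[3,3,3,3,4,4,5,5,5,6,8,8,9,9,10,10,11,11,11,12,12,12,14,16,18,19,28]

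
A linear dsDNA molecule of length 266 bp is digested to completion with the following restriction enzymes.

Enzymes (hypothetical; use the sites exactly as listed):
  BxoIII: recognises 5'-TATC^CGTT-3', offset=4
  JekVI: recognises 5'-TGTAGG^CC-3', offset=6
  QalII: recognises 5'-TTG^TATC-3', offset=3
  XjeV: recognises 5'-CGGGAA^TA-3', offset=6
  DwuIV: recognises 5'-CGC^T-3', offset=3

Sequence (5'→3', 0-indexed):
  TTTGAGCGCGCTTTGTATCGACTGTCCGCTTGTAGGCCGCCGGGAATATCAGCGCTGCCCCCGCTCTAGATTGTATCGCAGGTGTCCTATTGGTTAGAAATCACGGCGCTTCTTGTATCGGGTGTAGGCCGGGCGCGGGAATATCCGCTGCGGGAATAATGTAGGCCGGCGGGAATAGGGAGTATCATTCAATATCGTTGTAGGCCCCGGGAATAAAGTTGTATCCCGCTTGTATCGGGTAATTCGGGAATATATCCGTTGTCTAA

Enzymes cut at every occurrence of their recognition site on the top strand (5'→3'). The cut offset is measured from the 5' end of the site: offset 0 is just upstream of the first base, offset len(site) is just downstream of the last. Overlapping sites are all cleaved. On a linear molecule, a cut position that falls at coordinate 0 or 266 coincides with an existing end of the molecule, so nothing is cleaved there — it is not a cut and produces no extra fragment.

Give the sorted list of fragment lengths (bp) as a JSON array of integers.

Site scan:
  BxoIII TATCCGTT/4: at [252] ⇒ [256]
  JekVI TGTAGGCC/6: at [30, 122, 159, 198] ⇒ [36, 128, 165, 204]
  QalII TTGTATC/3: at [12, 70, 112, 218, 229] ⇒ [15, 73, 115, 221, 232]
  XjeV CGGGAATA/6: at [40, 135, 150, 169, 207, 244] ⇒ [46, 141, 156, 175, 213, 250]
  DwuIV CGCT/3: at [8, 26, 52, 61, 106, 145, 226] ⇒ [11, 29, 55, 64, 109, 148, 229]

All cut coordinates (distinct, sorted): [11, 15, 29, 36, 46, 55, 64, 73, 109, 115, 128, 141, 148, 156, 165, 175, 204, 213, 221, 229, 232, 250, 256]

Fragment lengths:
  [0,11): 11 bp
  [11,15): 4 bp
  [15,29): 14 bp
  [29,36): 7 bp
  [36,46): 10 bp
  [46,55): 9 bp
  [55,64): 9 bp
  [64,73): 9 bp
  [73,109): 36 bp
  [109,115): 6 bp
  [115,128): 13 bp
  [128,141): 13 bp
  [141,148): 7 bp
  [148,156): 8 bp
  [156,165): 9 bp
  [165,175): 10 bp
  [175,204): 29 bp
  [204,213): 9 bp
  [213,221): 8 bp
  [221,229): 8 bp
  [229,232): 3 bp
  [232,250): 18 bp
  [250,256): 6 bp
  [256,266): 10 bp

[3,4,6,6,7,7,8,8,8,9,9,9,9,9,10,10,10,11,13,13,14,18,29,36]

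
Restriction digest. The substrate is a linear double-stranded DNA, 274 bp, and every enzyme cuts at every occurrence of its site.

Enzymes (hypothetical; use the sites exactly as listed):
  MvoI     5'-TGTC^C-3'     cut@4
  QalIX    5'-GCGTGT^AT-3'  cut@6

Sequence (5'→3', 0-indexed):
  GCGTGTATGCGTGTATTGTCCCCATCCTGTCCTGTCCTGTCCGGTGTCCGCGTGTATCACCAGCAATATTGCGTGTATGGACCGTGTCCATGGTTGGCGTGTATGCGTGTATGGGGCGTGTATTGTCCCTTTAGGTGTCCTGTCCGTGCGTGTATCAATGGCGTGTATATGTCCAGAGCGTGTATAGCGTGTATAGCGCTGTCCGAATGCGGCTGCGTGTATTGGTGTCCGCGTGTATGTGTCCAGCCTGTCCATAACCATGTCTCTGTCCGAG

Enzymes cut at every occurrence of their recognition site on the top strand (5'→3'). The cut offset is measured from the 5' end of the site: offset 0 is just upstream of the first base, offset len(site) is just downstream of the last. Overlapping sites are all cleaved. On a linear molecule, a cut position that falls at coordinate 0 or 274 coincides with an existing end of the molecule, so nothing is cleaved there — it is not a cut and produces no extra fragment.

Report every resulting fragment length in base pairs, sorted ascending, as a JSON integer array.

Site scan:
  MvoI (TGTCC, off=4): starts [16, 27, 32, 37, 44, 84, 123, 135, 140, 169, 199, 225, 239, 248, 266] → cuts [20, 31, 36, 41, 48, 88, 127, 139, 144, 173, 203, 229, 243, 252, 270]
  QalIX (GCGTGTAT, off=6): starts [0, 8, 49, 70, 96, 104, 115, 147, 160, 177, 186, 214, 230] → cuts [6, 14, 55, 76, 102, 110, 121, 153, 166, 183, 192, 220, 236]

All cut coordinates (distinct, sorted): [6, 14, 20, 31, 36, 41, 48, 55, 76, 88, 102, 110, 121, 127, 139, 144, 153, 166, 173, 183, 192, 203, 220, 229, 236, 243, 252, 270]

Fragment lengths:
  [0,6): 6 bp
  [6,14): 8 bp
  [14,20): 6 bp
  [20,31): 11 bp
  [31,36): 5 bp
  [36,41): 5 bp
  [41,48): 7 bp
  [48,55): 7 bp
  [55,76): 21 bp
  [76,88): 12 bp
  [88,102): 14 bp
  [102,110): 8 bp
  [110,121): 11 bp
  [121,127): 6 bp
  [127,139): 12 bp
  [139,144): 5 bp
  [144,153): 9 bp
  [153,166): 13 bp
  [166,173): 7 bp
  [173,183): 10 bp
  [183,192): 9 bp
  [192,203): 11 bp
  [203,220): 17 bp
  [220,229): 9 bp
  [229,236): 7 bp
  [236,243): 7 bp
  [243,252): 9 bp
  [252,270): 18 bp
  [270,274): 4 bp

[4,5,5,5,6,6,6,7,7,7,7,7,8,8,9,9,9,9,10,11,11,11,12,12,13,14,17,18,21]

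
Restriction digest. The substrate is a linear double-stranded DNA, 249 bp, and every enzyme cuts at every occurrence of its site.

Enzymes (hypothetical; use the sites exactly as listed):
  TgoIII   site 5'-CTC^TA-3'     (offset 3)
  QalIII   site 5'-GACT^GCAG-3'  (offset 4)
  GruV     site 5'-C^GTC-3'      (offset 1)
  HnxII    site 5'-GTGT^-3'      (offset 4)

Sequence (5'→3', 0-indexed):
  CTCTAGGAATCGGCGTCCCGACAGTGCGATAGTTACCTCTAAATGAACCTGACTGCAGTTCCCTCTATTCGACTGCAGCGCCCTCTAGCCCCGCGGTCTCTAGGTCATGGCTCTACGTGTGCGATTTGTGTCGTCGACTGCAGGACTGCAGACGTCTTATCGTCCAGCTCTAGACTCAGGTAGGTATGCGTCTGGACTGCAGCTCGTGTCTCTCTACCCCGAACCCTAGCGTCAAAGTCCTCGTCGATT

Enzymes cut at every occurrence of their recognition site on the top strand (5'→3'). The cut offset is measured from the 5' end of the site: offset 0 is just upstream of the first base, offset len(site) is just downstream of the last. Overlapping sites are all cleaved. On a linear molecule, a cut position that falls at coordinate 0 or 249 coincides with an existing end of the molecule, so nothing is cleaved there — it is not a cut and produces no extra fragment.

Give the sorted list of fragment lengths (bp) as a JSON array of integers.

Per-enzyme occurrences:
  TgoIII CTCTA/3: at [0, 36, 62, 82, 97, 110, 167, 211] ⇒ [3, 39, 65, 85, 100, 113, 170, 214]
  QalIII GACTGCAG/4: at [50, 70, 135, 143, 194] ⇒ [54, 74, 139, 147, 198]
  GruV CGTC/1: at [13, 131, 152, 160, 188, 229, 241] ⇒ [14, 132, 153, 161, 189, 230, 242]
  HnxII GTGT/4: at [116, 127, 205] ⇒ [120, 131, 209]

All cut coordinates (distinct, sorted): [3, 14, 39, 54, 65, 74, 85, 100, 113, 120, 131, 132, 139, 147, 153, 161, 170, 189, 198, 209, 214, 230, 242]

Fragment lengths:
  [0,3): 3 bp
  [3,14): 11 bp
  [14,39): 25 bp
  [39,54): 15 bp
  [54,65): 11 bp
  [65,74): 9 bp
  [74,85): 11 bp
  [85,100): 15 bp
  [100,113): 13 bp
  [113,120): 7 bp
  [120,131): 11 bp
  [131,132): 1 bp
  [132,139): 7 bp
  [139,147): 8 bp
  [147,153): 6 bp
  [153,161): 8 bp
  [161,170): 9 bp
  [170,189): 19 bp
  [189,198): 9 bp
  [198,209): 11 bp
  [209,214): 5 bp
  [214,230): 16 bp
  [230,242): 12 bp
  [242,249): 7 bp

[1,3,5,6,7,7,7,8,8,9,9,9,11,11,11,11,11,12,13,15,15,16,19,25]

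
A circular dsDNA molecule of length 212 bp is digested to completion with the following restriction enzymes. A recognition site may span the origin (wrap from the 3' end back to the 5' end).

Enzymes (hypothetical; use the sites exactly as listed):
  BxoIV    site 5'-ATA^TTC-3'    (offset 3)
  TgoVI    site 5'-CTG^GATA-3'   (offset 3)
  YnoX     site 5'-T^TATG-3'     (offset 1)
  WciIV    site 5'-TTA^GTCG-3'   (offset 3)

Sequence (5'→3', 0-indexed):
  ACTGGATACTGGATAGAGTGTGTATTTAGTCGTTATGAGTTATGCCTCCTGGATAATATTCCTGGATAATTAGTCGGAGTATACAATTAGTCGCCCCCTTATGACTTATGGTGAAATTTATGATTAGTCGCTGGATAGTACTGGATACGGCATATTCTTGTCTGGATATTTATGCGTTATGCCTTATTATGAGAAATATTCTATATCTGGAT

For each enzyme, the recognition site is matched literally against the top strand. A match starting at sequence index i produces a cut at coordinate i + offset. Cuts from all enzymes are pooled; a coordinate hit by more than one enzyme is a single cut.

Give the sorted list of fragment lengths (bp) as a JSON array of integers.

[5,6,6,7,7,7,7,7,7,7,8,8,10,10,10,10,11,11,11,11,12,17,17]

Per-enzyme occurrences:
  BxoIV ATATTC/3: at [55, 151, 195] ⇒ [58, 154, 198]
  TgoVI CTGGATA/3: at [1, 8, 48, 61, 130, 140, 161, 206] ⇒ [4, 11, 51, 64, 133, 143, 164, 209]
  YnoX TTATG/1: at [32, 39, 98, 105, 117, 169, 176, 186] ⇒ [33, 40, 99, 106, 118, 170, 177, 187]
  WciIV TTAGTCG/3: at [25, 69, 86, 123] ⇒ [28, 72, 89, 126]

Pooled cuts: [4, 11, 28, 33, 40, 51, 58, 64, 72, 89, 99, 106, 118, 126, 133, 143, 154, 164, 170, 177, 187, 198, 209]

Fragment lengths:
  4→11: 7 bp
  11→28: 17 bp
  28→33: 5 bp
  33→40: 7 bp
  40→51: 11 bp
  51→58: 7 bp
  58→64: 6 bp
  64→72: 8 bp
  72→89: 17 bp
  89→99: 10 bp
  99→106: 7 bp
  106→118: 12 bp
  118→126: 8 bp
  126→133: 7 bp
  133→143: 10 bp
  143→154: 11 bp
  154→164: 10 bp
  164→170: 6 bp
  170→177: 7 bp
  177→187: 10 bp
  187→198: 11 bp
  198→209: 11 bp
  209→4 (wrap): 212-209+4 = 7 bp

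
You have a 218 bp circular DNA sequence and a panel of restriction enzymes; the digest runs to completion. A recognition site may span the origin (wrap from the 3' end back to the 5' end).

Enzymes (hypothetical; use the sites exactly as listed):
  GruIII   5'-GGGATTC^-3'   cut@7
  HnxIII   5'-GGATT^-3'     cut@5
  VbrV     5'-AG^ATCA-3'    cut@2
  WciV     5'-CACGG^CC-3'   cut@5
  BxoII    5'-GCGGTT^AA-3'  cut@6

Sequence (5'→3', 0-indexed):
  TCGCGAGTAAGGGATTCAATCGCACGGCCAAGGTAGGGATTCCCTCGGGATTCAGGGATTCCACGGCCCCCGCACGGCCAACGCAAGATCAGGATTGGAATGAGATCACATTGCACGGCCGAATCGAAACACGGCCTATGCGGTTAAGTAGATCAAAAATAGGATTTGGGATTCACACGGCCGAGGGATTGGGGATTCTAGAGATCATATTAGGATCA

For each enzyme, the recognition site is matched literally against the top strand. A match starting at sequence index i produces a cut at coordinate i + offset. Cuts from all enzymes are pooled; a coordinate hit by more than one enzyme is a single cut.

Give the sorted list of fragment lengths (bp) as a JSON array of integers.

Site scan:
  GruIII GGGATTC/7: at [10, 35, 46, 54, 167, 191] ⇒ [17, 42, 53, 61, 174, 198]
  HnxIII GGATT/5: at [11, 36, 47, 55, 91, 161, 168, 185, 192] ⇒ [16, 41, 52, 60, 96, 166, 173, 190, 197]
  VbrV AGATCA/2: at [85, 102, 149, 201] ⇒ [87, 104, 151, 203]
  WciV CACGGCC/5: at [22, 61, 72, 113, 129, 175] ⇒ [27, 66, 77, 118, 134, 180]
  BxoII GCGGTTAA/6: at [139] ⇒ [145]

All cut coordinates (distinct, sorted): [16, 17, 27, 41, 42, 52, 53, 60, 61, 66, 77, 87, 96, 104, 118, 134, 145, 151, 166, 173, 174, 180, 190, 197, 198, 203]

Fragment lengths:
  16→17: 1 bp
  17→27: 10 bp
  27→41: 14 bp
  41→42: 1 bp
  42→52: 10 bp
  52→53: 1 bp
  53→60: 7 bp
  60→61: 1 bp
  61→66: 5 bp
  66→77: 11 bp
  77→87: 10 bp
  87→96: 9 bp
  96→104: 8 bp
  104→118: 14 bp
  118→134: 16 bp
  134→145: 11 bp
  145→151: 6 bp
  151→166: 15 bp
  166→173: 7 bp
  173→174: 1 bp
  174→180: 6 bp
  180→190: 10 bp
  190→197: 7 bp
  197→198: 1 bp
  198→203: 5 bp
  203→16 (wrap): 218-203+16 = 31 bp

[1,1,1,1,1,1,5,5,6,6,7,7,7,8,9,10,10,10,10,11,11,14,14,15,16,31]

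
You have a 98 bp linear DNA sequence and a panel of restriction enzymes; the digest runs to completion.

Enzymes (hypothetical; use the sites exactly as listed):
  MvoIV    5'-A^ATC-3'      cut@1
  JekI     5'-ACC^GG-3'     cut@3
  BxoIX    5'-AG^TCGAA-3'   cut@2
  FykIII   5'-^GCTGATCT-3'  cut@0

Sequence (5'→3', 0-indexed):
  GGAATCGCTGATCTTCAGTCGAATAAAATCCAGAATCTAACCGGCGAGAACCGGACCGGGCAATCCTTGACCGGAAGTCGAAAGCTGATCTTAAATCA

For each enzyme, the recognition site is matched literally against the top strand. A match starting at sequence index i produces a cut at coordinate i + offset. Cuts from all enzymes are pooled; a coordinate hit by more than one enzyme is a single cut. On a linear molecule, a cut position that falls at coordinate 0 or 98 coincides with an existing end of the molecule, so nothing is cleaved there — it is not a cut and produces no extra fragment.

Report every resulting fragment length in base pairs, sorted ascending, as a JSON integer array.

Site scan:
  MvoIV AATC/1: at [2, 26, 33, 61, 93] ⇒ [3, 27, 34, 62, 94]
  JekI ACCGG/3: at [39, 49, 54, 69] ⇒ [42, 52, 57, 72]
  BxoIX AGTCGAA/2: at [16, 75] ⇒ [18, 77]
  FykIII GCTGATCT/0: at [6, 83] ⇒ [6, 83]

Pooled cuts: [3, 6, 18, 27, 34, 42, 52, 57, 62, 72, 77, 83, 94]

Fragments:
  [0,3): 3 bp
  [3,6): 3 bp
  [6,18): 12 bp
  [18,27): 9 bp
  [27,34): 7 bp
  [34,42): 8 bp
  [42,52): 10 bp
  [52,57): 5 bp
  [57,62): 5 bp
  [62,72): 10 bp
  [72,77): 5 bp
  [77,83): 6 bp
  [83,94): 11 bp
  [94,98): 4 bp

[3,3,4,5,5,5,6,7,8,9,10,10,11,12]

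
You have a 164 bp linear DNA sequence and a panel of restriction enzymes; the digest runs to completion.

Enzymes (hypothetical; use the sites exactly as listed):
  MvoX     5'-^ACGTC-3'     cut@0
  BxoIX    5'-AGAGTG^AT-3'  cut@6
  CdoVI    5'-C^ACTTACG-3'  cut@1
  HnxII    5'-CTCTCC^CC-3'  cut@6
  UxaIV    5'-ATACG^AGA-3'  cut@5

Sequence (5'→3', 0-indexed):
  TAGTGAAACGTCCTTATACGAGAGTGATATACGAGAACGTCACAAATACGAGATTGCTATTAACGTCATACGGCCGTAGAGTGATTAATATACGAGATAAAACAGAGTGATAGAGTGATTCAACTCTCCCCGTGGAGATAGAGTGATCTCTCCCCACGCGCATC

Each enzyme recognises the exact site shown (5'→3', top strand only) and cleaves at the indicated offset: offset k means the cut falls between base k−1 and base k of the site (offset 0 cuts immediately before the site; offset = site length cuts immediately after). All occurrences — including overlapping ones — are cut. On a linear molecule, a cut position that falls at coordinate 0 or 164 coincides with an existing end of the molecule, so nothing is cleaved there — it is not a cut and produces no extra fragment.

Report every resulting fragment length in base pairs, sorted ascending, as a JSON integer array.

[3,6,7,7,8,8,11,11,12,12,13,14,15,16,21]

Site scan:
  MvoX (ACGTC, off=0): starts [7, 36, 62] → cuts [7, 36, 62]
  BxoIX (AGAGTGAT, off=6): starts [20, 77, 103, 111, 139] → cuts [26, 83, 109, 117, 145]
  CdoVI (CACTTACG, off=1): no sites
  HnxII (CTCTCCCC, off=6): starts [123, 147] → cuts [129, 153]
  UxaIV (ATACGAGA, off=5): starts [15, 28, 45, 89] → cuts [20, 33, 50, 94]

Pooled cuts: [7, 20, 26, 33, 36, 50, 62, 83, 94, 109, 117, 129, 145, 153]

Fragments:
  [0,7): 7 bp
  [7,20): 13 bp
  [20,26): 6 bp
  [26,33): 7 bp
  [33,36): 3 bp
  [36,50): 14 bp
  [50,62): 12 bp
  [62,83): 21 bp
  [83,94): 11 bp
  [94,109): 15 bp
  [109,117): 8 bp
  [117,129): 12 bp
  [129,145): 16 bp
  [145,153): 8 bp
  [153,164): 11 bp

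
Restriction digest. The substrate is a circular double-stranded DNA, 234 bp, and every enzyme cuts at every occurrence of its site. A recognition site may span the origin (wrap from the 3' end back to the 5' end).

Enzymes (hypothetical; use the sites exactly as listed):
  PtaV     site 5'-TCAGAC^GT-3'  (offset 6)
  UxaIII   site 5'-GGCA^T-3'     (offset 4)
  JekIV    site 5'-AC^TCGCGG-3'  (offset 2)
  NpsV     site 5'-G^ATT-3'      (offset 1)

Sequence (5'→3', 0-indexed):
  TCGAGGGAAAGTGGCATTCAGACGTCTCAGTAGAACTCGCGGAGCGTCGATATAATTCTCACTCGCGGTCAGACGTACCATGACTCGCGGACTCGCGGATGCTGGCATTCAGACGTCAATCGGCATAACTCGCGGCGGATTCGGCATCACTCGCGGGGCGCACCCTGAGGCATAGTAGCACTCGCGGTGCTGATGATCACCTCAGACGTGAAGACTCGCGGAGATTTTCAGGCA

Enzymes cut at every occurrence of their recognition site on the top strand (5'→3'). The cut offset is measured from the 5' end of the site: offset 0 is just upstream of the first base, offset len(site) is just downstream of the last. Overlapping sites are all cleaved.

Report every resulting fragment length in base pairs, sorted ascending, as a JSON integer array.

Per-enzyme occurrences:
  PtaV (TCAGACGT, off=6): starts [17, 68, 108, 201] → cuts [23, 74, 114, 207]
  UxaIII (GGCAT, off=4): starts [12, 103, 121, 142, 168, 230] → cuts [0, 16, 107, 125, 146, 172]
  JekIV (ACTCGCGG, off=2): starts [34, 60, 82, 90, 127, 148, 179, 213] → cuts [36, 62, 84, 92, 129, 150, 181, 215]
  NpsV (GATT, off=1): starts [137, 222] → cuts [138, 223]

Pooled cuts: [0, 16, 23, 36, 62, 74, 84, 92, 107, 114, 125, 129, 138, 146, 150, 172, 181, 207, 215, 223]

Fragments:
  0→16: 16 bp
  16→23: 7 bp
  23→36: 13 bp
  36→62: 26 bp
  62→74: 12 bp
  74→84: 10 bp
  84→92: 8 bp
  92→107: 15 bp
  107→114: 7 bp
  114→125: 11 bp
  125→129: 4 bp
  129→138: 9 bp
  138→146: 8 bp
  146→150: 4 bp
  150→172: 22 bp
  172→181: 9 bp
  181→207: 26 bp
  207→215: 8 bp
  215→223: 8 bp
  223→0 (wrap): 234-223+0 = 11 bp

[4,4,7,7,8,8,8,8,9,9,10,11,11,12,13,15,16,22,26,26]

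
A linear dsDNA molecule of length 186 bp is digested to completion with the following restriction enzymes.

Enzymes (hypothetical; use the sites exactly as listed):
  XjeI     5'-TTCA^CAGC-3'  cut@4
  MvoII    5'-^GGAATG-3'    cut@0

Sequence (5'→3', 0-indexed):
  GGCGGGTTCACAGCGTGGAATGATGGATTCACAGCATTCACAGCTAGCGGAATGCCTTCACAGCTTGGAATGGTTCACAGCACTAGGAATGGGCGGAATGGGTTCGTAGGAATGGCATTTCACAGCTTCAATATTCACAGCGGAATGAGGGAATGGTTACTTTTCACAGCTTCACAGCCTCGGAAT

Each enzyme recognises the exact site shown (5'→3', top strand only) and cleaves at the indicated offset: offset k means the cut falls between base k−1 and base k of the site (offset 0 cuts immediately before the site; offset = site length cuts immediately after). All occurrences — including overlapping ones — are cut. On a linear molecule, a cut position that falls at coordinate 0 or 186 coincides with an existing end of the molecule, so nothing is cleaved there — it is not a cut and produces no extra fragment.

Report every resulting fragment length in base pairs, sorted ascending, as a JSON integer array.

Scan for sites:
  XjeI TTCACAGC/4: at [6, 27, 36, 56, 73, 118, 133, 162, 170] ⇒ [10, 31, 40, 60, 77, 122, 137, 166, 174]
  MvoII GGAATG/0: at [16, 48, 66, 85, 94, 108, 141, 149] ⇒ [16, 48, 66, 85, 94, 108, 141, 149]

Pooled cuts: [10, 16, 31, 40, 48, 60, 66, 77, 85, 94, 108, 122, 137, 141, 149, 166, 174]

Fragments:
  [0,10): 10 bp
  [10,16): 6 bp
  [16,31): 15 bp
  [31,40): 9 bp
  [40,48): 8 bp
  [48,60): 12 bp
  [60,66): 6 bp
  [66,77): 11 bp
  [77,85): 8 bp
  [85,94): 9 bp
  [94,108): 14 bp
  [108,122): 14 bp
  [122,137): 15 bp
  [137,141): 4 bp
  [141,149): 8 bp
  [149,166): 17 bp
  [166,174): 8 bp
  [174,186): 12 bp

[4,6,6,8,8,8,8,9,9,10,11,12,12,14,14,15,15,17]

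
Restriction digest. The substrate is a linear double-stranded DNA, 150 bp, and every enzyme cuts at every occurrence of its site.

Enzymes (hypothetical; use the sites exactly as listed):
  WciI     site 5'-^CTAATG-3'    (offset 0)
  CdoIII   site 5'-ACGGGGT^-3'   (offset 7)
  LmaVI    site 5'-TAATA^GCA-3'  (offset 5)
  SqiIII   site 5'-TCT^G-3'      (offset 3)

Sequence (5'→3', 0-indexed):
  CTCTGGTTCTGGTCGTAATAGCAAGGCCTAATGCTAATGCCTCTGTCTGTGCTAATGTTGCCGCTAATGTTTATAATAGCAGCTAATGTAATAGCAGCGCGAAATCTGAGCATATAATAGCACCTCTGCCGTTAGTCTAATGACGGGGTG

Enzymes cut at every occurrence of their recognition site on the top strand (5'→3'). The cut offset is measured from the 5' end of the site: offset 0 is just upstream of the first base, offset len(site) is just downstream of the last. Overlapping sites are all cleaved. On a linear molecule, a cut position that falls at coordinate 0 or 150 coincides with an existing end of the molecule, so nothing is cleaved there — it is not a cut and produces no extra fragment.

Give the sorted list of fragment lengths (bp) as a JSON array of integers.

Per-enzyme occurrences:
  WciI (CTAATG, off=0): starts [27, 33, 51, 63, 82, 136] → cuts [27, 33, 51, 63, 82, 136]
  CdoIII (ACGGGGT, off=7): starts [142] → cuts [149]
  LmaVI (TAATAGCA, off=5): starts [15, 73, 88, 114] → cuts [20, 78, 93, 119]
  SqiIII (TCTG, off=3): starts [1, 7, 41, 45, 104, 124] → cuts [4, 10, 44, 48, 107, 127]

Pooled cuts: [4, 10, 20, 27, 33, 44, 48, 51, 63, 78, 82, 93, 107, 119, 127, 136, 149]

Fragments:
  [0,4): 4 bp
  [4,10): 6 bp
  [10,20): 10 bp
  [20,27): 7 bp
  [27,33): 6 bp
  [33,44): 11 bp
  [44,48): 4 bp
  [48,51): 3 bp
  [51,63): 12 bp
  [63,78): 15 bp
  [78,82): 4 bp
  [82,93): 11 bp
  [93,107): 14 bp
  [107,119): 12 bp
  [119,127): 8 bp
  [127,136): 9 bp
  [136,149): 13 bp
  [149,150): 1 bp

[1,3,4,4,4,6,6,7,8,9,10,11,11,12,12,13,14,15]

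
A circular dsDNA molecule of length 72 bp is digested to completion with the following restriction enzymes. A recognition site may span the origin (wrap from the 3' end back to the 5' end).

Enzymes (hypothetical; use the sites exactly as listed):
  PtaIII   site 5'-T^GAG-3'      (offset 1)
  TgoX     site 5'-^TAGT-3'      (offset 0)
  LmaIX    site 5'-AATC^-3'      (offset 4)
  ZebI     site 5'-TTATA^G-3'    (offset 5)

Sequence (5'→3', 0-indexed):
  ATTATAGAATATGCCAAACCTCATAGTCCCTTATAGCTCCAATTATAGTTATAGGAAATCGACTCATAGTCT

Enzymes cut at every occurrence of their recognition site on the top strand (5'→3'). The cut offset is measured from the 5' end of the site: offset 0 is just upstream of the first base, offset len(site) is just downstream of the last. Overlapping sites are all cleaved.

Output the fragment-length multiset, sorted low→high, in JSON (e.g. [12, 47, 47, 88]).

[2,6,6,7,10,12,12,17]

Site scan:
  PtaIII (TGAG, off=1): no sites
  TgoX (TAGT, off=0): starts [23, 45, 66] → cuts [23, 45, 66]
  LmaIX (AATC, off=4): starts [56] → cuts [60]
  ZebI (TTATAG, off=5): starts [1, 30, 42, 48] → cuts [6, 35, 47, 53]

All cut coordinates (distinct, sorted): [6, 23, 35, 45, 47, 53, 60, 66]

Fragment lengths:
  6→23: 17 bp
  23→35: 12 bp
  35→45: 10 bp
  45→47: 2 bp
  47→53: 6 bp
  53→60: 7 bp
  60→66: 6 bp
  66→6 (wrap): 72-66+6 = 12 bp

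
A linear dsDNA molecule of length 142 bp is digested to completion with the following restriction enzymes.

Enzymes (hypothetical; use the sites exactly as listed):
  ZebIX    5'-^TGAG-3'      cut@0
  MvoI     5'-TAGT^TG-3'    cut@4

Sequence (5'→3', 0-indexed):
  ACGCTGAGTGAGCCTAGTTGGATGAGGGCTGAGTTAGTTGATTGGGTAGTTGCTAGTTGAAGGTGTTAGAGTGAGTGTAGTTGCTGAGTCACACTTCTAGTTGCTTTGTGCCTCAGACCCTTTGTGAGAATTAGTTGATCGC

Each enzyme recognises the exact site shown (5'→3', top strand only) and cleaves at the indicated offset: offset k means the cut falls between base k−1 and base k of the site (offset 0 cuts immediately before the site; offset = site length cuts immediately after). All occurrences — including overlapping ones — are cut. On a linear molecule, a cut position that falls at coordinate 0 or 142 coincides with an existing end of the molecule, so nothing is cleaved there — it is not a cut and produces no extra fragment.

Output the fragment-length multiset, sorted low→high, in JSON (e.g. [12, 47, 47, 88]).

Scan for sites:
  ZebIX TGAG/0: at [4, 8, 22, 29, 71, 84, 124] ⇒ [4, 8, 22, 29, 71, 84, 124]
  MvoI TAGTTG/4: at [14, 34, 46, 53, 77, 97, 131] ⇒ [18, 38, 50, 57, 81, 101, 135]

Pooled cuts: [4, 8, 18, 22, 29, 38, 50, 57, 71, 81, 84, 101, 124, 135]

Fragments:
  [0,4): 4 bp
  [4,8): 4 bp
  [8,18): 10 bp
  [18,22): 4 bp
  [22,29): 7 bp
  [29,38): 9 bp
  [38,50): 12 bp
  [50,57): 7 bp
  [57,71): 14 bp
  [71,81): 10 bp
  [81,84): 3 bp
  [84,101): 17 bp
  [101,124): 23 bp
  [124,135): 11 bp
  [135,142): 7 bp

[3,4,4,4,7,7,7,9,10,10,11,12,14,17,23]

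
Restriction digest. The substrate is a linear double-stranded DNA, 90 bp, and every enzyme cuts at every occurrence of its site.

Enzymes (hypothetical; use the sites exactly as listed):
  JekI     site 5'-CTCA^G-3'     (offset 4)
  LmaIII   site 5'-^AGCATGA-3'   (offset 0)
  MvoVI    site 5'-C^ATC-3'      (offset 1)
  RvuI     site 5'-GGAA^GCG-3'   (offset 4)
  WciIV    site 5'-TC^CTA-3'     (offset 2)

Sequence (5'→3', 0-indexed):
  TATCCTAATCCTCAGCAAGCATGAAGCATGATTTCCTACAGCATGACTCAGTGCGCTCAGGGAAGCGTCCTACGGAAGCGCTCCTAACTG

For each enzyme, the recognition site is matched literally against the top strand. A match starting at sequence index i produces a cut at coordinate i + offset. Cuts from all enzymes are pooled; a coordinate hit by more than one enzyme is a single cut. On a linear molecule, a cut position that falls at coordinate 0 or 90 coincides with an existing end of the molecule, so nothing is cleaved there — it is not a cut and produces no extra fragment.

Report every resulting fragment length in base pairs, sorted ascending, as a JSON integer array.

[3,4,4,5,5,6,7,7,8,9,10,11,11]

Scan for sites:
  JekI (CTCAG, off=4): starts [10, 46, 55] → cuts [14, 50, 59]
  LmaIII (AGCATGA, off=0): starts [17, 24, 39] → cuts [17, 24, 39]
  MvoVI (CATC, off=1): no sites
  RvuI (GGAAGCG, off=4): starts [60, 73] → cuts [64, 77]
  WciIV (TCCTA, off=2): starts [2, 33, 67, 81] → cuts [4, 35, 69, 83]

All cut coordinates (distinct, sorted): [4, 14, 17, 24, 35, 39, 50, 59, 64, 69, 77, 83]

Fragment lengths:
  [0,4): 4 bp
  [4,14): 10 bp
  [14,17): 3 bp
  [17,24): 7 bp
  [24,35): 11 bp
  [35,39): 4 bp
  [39,50): 11 bp
  [50,59): 9 bp
  [59,64): 5 bp
  [64,69): 5 bp
  [69,77): 8 bp
  [77,83): 6 bp
  [83,90): 7 bp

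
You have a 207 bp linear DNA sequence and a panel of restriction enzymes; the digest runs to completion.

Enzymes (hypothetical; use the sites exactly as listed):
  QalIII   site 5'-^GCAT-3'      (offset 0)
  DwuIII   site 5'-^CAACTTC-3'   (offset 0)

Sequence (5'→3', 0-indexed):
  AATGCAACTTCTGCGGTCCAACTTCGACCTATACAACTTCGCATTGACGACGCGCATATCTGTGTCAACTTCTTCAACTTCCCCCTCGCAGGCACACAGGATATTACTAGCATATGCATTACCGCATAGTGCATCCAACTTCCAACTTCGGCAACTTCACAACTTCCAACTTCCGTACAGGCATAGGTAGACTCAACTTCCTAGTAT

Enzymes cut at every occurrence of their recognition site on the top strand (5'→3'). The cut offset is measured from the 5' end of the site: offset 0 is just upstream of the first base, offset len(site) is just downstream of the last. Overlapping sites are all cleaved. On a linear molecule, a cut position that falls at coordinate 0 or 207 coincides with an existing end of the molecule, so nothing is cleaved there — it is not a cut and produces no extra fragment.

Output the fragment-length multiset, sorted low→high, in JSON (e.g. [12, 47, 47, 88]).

[4,5,6,7,7,7,7,8,8,9,9,12,13,13,14,14,14,15,35]

Site scan:
  QalIII GCAT/0: at [40, 53, 109, 115, 123, 130, 180] ⇒ [40, 53, 109, 115, 123, 130, 180]
  DwuIII CAACTTC/0: at [4, 18, 33, 65, 74, 135, 142, 151, 159, 166, 193] ⇒ [4, 18, 33, 65, 74, 135, 142, 151, 159, 166, 193]

All cut coordinates (distinct, sorted): [4, 18, 33, 40, 53, 65, 74, 109, 115, 123, 130, 135, 142, 151, 159, 166, 180, 193]

Fragments:
  [0,4): 4 bp
  [4,18): 14 bp
  [18,33): 15 bp
  [33,40): 7 bp
  [40,53): 13 bp
  [53,65): 12 bp
  [65,74): 9 bp
  [74,109): 35 bp
  [109,115): 6 bp
  [115,123): 8 bp
  [123,130): 7 bp
  [130,135): 5 bp
  [135,142): 7 bp
  [142,151): 9 bp
  [151,159): 8 bp
  [159,166): 7 bp
  [166,180): 14 bp
  [180,193): 13 bp
  [193,207): 14 bp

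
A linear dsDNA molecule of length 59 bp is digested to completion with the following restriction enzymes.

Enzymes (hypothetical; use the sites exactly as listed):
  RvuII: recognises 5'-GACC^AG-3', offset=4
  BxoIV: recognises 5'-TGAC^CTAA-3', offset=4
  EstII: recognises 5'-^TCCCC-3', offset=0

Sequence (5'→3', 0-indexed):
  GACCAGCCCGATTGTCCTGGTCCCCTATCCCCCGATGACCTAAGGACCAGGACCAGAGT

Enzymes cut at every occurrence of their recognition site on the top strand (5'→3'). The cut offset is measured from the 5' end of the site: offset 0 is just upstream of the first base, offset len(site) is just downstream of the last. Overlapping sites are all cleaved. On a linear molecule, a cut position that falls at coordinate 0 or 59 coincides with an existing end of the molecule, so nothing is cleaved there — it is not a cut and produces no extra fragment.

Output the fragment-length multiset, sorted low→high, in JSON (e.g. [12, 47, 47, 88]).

Per-enzyme occurrences:
  RvuII (GACCAG, off=4): starts [0, 44, 50] → cuts [4, 48, 54]
  BxoIV (TGACCTAA, off=4): starts [35] → cuts [39]
  EstII (TCCCC, off=0): starts [20, 27] → cuts [20, 27]

All cut coordinates (distinct, sorted): [4, 20, 27, 39, 48, 54]

Fragments:
  [0,4): 4 bp
  [4,20): 16 bp
  [20,27): 7 bp
  [27,39): 12 bp
  [39,48): 9 bp
  [48,54): 6 bp
  [54,59): 5 bp

[4,5,6,7,9,12,16]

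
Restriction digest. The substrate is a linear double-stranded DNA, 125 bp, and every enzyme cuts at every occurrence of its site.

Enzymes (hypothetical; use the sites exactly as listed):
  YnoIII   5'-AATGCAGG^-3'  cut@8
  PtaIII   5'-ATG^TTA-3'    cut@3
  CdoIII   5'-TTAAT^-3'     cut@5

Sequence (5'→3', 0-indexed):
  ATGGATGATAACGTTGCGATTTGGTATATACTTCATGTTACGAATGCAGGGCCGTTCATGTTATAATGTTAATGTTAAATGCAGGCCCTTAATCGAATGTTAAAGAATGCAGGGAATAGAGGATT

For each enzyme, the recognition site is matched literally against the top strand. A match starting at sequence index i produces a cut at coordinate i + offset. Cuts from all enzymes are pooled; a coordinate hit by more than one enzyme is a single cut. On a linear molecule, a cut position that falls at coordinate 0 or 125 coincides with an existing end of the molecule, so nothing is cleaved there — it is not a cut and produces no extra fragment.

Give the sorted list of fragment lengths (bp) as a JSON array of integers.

[1,5,6,8,8,10,11,12,13,14,37]

Per-enzyme occurrences:
  YnoIII (AATGCAGG, off=8): starts [42, 77, 105] → cuts [50, 85, 113]
  PtaIII (ATGTTA, off=3): starts [34, 57, 65, 71, 96] → cuts [37, 60, 68, 74, 99]
  CdoIII (TTAAT, off=5): starts [68, 88] → cuts [73, 93]

All cut coordinates (distinct, sorted): [37, 50, 60, 68, 73, 74, 85, 93, 99, 113]

Fragments:
  [0,37): 37 bp
  [37,50): 13 bp
  [50,60): 10 bp
  [60,68): 8 bp
  [68,73): 5 bp
  [73,74): 1 bp
  [74,85): 11 bp
  [85,93): 8 bp
  [93,99): 6 bp
  [99,113): 14 bp
  [113,125): 12 bp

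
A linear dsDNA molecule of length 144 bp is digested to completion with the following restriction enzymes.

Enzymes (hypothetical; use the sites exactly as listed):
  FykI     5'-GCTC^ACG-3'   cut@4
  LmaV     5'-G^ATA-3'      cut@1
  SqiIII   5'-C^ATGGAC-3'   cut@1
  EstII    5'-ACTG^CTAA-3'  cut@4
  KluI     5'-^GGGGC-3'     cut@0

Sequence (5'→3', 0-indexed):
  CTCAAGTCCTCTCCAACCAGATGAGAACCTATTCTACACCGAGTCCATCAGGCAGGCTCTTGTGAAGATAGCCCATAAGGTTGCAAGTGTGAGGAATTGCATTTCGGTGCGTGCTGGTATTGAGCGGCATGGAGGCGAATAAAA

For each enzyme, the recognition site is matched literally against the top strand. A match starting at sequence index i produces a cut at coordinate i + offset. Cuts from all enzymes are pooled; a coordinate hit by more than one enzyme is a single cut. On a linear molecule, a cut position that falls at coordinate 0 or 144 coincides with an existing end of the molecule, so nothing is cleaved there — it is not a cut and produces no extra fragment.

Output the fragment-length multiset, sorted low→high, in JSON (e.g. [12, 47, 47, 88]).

[67,77]

Scan for sites:
  FykI (GCTCACG, off=4): no sites
  LmaV GATA/1: at [66] ⇒ [67]
  SqiIII (CATGGAC, off=1): no sites
  EstII (ACTGCTAA, off=4): no sites
  KluI (GGGGC, off=0): no sites

All cut coordinates (distinct, sorted): [67]

Fragment lengths:
  [0,67): 67 bp
  [67,144): 77 bp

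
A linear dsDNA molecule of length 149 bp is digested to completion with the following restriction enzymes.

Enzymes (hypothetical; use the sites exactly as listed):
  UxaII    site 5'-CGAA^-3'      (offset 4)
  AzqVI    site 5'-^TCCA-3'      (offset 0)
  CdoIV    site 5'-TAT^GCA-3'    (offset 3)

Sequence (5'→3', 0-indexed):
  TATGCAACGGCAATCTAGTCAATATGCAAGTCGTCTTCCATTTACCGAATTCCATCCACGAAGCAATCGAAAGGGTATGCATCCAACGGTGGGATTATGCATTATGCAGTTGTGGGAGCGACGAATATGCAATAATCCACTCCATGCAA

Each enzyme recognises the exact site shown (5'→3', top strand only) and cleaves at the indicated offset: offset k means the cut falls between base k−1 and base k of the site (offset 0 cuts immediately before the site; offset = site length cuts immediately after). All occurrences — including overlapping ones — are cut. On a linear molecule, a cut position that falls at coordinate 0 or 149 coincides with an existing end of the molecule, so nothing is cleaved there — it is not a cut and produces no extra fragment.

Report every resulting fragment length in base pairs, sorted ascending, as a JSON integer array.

Per-enzyme occurrences:
  UxaII CGAA/4: at [45, 58, 67, 121] ⇒ [49, 62, 71, 125]
  AzqVI TCCA/0: at [36, 50, 54, 81, 135, 140] ⇒ [36, 50, 54, 81, 135, 140]
  CdoIV TATGCA/3: at [0, 22, 75, 95, 102, 125] ⇒ [3, 25, 78, 98, 105, 128]

All cut coordinates (distinct, sorted): [3, 25, 36, 49, 50, 54, 62, 71, 78, 81, 98, 105, 125, 128, 135, 140]

Fragments:
  [0,3): 3 bp
  [3,25): 22 bp
  [25,36): 11 bp
  [36,49): 13 bp
  [49,50): 1 bp
  [50,54): 4 bp
  [54,62): 8 bp
  [62,71): 9 bp
  [71,78): 7 bp
  [78,81): 3 bp
  [81,98): 17 bp
  [98,105): 7 bp
  [105,125): 20 bp
  [125,128): 3 bp
  [128,135): 7 bp
  [135,140): 5 bp
  [140,149): 9 bp

[1,3,3,3,4,5,7,7,7,8,9,9,11,13,17,20,22]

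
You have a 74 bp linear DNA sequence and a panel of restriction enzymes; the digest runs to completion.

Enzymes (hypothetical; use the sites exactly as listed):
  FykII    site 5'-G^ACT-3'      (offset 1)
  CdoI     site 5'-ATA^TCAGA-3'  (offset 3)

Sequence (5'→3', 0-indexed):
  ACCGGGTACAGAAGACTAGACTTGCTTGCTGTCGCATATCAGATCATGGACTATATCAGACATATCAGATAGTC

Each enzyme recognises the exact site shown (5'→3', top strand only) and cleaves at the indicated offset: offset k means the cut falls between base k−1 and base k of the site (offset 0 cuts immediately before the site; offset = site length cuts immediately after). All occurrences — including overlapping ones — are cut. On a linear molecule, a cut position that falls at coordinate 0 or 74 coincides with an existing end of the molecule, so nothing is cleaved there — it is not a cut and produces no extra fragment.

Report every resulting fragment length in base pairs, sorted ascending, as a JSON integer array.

[5,6,9,10,11,14,19]

Site scan:
  FykII (GACT, off=1): starts [13, 18, 48] → cuts [14, 19, 49]
  CdoI (ATATCAGA, off=3): starts [35, 52, 61] → cuts [38, 55, 64]

All cut coordinates (distinct, sorted): [14, 19, 38, 49, 55, 64]

Fragments:
  [0,14): 14 bp
  [14,19): 5 bp
  [19,38): 19 bp
  [38,49): 11 bp
  [49,55): 6 bp
  [55,64): 9 bp
  [64,74): 10 bp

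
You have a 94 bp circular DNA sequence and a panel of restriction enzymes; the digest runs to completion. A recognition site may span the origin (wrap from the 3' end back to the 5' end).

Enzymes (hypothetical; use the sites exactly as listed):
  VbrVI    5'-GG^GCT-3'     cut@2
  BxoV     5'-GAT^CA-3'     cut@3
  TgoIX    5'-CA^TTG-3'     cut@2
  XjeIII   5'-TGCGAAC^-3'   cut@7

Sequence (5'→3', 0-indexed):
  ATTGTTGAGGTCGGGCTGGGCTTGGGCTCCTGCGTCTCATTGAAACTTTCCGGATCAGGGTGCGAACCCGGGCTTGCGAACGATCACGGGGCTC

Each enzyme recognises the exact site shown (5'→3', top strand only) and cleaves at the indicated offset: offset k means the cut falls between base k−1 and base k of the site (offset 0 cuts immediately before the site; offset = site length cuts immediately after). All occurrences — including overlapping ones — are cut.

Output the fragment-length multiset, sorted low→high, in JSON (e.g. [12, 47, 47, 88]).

[3,4,5,5,6,6,10,12,13,14,16]

Scan for sites:
  VbrVI GGGCT/2: at [12, 17, 23, 69, 88] ⇒ [14, 19, 25, 71, 90]
  BxoV GATCA/3: at [52, 81] ⇒ [55, 84]
  TgoIX CATTG/2: at [37, 93] ⇒ [1, 39]
  XjeIII TGCGAAC/7: at [60, 74] ⇒ [67, 81]

All cut coordinates (distinct, sorted): [1, 14, 19, 25, 39, 55, 67, 71, 81, 84, 90]

Fragment lengths:
  1→14: 13 bp
  14→19: 5 bp
  19→25: 6 bp
  25→39: 14 bp
  39→55: 16 bp
  55→67: 12 bp
  67→71: 4 bp
  71→81: 10 bp
  81→84: 3 bp
  84→90: 6 bp
  90→1 (wrap): 94-90+1 = 5 bp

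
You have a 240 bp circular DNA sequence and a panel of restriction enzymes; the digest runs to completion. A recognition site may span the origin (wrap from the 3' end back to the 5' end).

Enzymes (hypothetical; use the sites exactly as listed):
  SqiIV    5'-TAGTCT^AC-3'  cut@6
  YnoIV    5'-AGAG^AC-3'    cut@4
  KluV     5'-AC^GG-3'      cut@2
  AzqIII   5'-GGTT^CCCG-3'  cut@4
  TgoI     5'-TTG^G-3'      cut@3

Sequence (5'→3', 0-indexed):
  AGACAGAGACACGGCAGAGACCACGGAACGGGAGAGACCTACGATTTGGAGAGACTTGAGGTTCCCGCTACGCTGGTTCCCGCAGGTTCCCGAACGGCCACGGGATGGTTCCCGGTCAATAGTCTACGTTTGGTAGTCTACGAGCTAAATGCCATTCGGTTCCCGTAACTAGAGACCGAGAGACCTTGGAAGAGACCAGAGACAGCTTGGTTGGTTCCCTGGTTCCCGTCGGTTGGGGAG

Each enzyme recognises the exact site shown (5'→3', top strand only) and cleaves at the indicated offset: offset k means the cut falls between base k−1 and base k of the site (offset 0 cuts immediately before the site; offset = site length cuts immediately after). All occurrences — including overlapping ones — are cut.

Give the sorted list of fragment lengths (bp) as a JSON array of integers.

Site scan:
  SqiIV (TAGTCTAC, off=6): starts [119, 133] → cuts [125, 139]
  YnoIV (AGAGAC, off=4): starts [4, 15, 32, 49, 170, 178, 190, 197, 238] → cuts [2, 8, 19, 36, 53, 174, 182, 194, 201]
  KluV (ACGG, off=2): starts [10, 22, 27, 93, 99] → cuts [12, 24, 29, 95, 101]
  AzqIII (GGTTCCCG, off=4): starts [59, 74, 84, 106, 157, 220] → cuts [63, 78, 88, 110, 161, 224]
  TgoI (TTGG, off=3): starts [45, 129, 185, 206, 210, 232] → cuts [48, 132, 188, 209, 213, 235]

Pooled cuts: [2, 8, 12, 19, 24, 29, 36, 48, 53, 63, 78, 88, 95, 101, 110, 125, 132, 139, 161, 174, 182, 188, 194, 201, 209, 213, 224, 235]

Fragments:
  2→8: 6 bp
  8→12: 4 bp
  12→19: 7 bp
  19→24: 5 bp
  24→29: 5 bp
  29→36: 7 bp
  36→48: 12 bp
  48→53: 5 bp
  53→63: 10 bp
  63→78: 15 bp
  78→88: 10 bp
  88→95: 7 bp
  95→101: 6 bp
  101→110: 9 bp
  110→125: 15 bp
  125→132: 7 bp
  132→139: 7 bp
  139→161: 22 bp
  161→174: 13 bp
  174→182: 8 bp
  182→188: 6 bp
  188→194: 6 bp
  194→201: 7 bp
  201→209: 8 bp
  209→213: 4 bp
  213→224: 11 bp
  224→235: 11 bp
  235→2 (wrap): 240-235+2 = 7 bp

[4,4,5,5,5,6,6,6,6,7,7,7,7,7,7,7,8,8,9,10,10,11,11,12,13,15,15,22]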